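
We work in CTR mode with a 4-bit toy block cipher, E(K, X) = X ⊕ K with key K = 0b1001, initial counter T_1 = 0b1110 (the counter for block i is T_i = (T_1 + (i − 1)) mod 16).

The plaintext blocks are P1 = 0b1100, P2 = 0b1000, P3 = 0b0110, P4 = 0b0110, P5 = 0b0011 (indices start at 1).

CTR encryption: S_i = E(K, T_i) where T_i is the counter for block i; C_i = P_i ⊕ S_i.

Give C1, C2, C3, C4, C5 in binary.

C1 = 0b1011, C2 = 0b1110, C3 = 0b1111, C4 = 0b1110, C5 = 0b1000

C1: T = 0b1110, S = E(K, T) = 0b0111; 0b1100 ⊕ 0b0111 = 0b1011.
C2: T = 0b1111, S = E(K, T) = 0b0110; 0b1000 ⊕ 0b0110 = 0b1110.
C3: T = 0b0000, S = E(K, T) = 0b1001; 0b0110 ⊕ 0b1001 = 0b1111.
C4: T = 0b0001, S = E(K, T) = 0b1000; 0b0110 ⊕ 0b1000 = 0b1110.
C5: T = 0b0010, S = E(K, T) = 0b1011; 0b0011 ⊕ 0b1011 = 0b1000.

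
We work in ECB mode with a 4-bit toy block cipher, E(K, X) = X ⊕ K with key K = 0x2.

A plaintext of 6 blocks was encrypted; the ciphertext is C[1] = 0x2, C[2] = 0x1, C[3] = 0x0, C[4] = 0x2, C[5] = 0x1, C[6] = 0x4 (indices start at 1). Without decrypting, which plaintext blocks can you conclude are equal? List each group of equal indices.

ECB encrypts each block independently with the same key, so equal ciphertext blocks imply equal plaintext blocks.
C[1] = C[4] = 0x2, so P[1] = P[4].
C[2] = C[5] = 0x1, so P[2] = P[5].

P[1] = P[4]; P[2] = P[5]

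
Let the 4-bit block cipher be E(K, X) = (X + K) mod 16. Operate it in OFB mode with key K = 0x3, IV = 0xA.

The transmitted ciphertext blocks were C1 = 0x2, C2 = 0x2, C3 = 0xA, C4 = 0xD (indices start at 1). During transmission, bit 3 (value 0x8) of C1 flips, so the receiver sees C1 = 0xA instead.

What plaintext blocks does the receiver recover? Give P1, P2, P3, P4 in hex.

OFB decryption: S_i = E(K, S_{i−1}) with S_{0} = IV; P_i = C_i ⊕ S_i.
Only C1 changed, to 0xA. In OFB, a change in C_i flips the same bit in P_i only; the keystream is unaffected. Decrypting the received ciphertext:
P1: S = E(K, 0xA) = 0xD; 0xA ⊕ 0xD = 0x7.
P2: S = E(K, 0xD) = 0x0; 0x2 ⊕ 0x0 = 0x2.
P3: S = E(K, 0x0) = 0x3; 0xA ⊕ 0x3 = 0x9.
P4: S = E(K, 0x3) = 0x6; 0xD ⊕ 0x6 = 0xB.
Blocks that differ from the original plaintext: P1.

P1 = 0x7, P2 = 0x2, P3 = 0x9, P4 = 0xB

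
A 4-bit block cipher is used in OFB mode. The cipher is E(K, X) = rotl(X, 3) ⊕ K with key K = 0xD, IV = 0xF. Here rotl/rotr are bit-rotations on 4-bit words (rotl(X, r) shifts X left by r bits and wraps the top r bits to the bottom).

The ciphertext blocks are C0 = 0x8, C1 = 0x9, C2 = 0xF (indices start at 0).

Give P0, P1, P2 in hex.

OFB decryption: S_i = E(K, S_{i−1}) with S_{−1} = IV; P_i = C_i ⊕ S_i.
P0: S = E(K, 0xF) = 0x2; 0x8 ⊕ 0x2 = 0xA.
P1: S = E(K, 0x2) = 0xC; 0x9 ⊕ 0xC = 0x5.
P2: S = E(K, 0xC) = 0xB; 0xF ⊕ 0xB = 0x4.

P0 = 0xA, P1 = 0x5, P2 = 0x4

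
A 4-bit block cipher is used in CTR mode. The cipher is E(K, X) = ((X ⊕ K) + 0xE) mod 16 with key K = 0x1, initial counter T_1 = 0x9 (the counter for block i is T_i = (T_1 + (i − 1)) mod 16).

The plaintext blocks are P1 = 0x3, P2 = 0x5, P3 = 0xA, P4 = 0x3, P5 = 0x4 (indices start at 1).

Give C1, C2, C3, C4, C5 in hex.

CTR encryption: S_i = E(K, T_i) where T_i is the counter for block i; C_i = P_i ⊕ S_i.
C1: T = 0x9, S = E(K, T) = 0x6; 0x3 ⊕ 0x6 = 0x5.
C2: T = 0xA, S = E(K, T) = 0x9; 0x5 ⊕ 0x9 = 0xC.
C3: T = 0xB, S = E(K, T) = 0x8; 0xA ⊕ 0x8 = 0x2.
C4: T = 0xC, S = E(K, T) = 0xB; 0x3 ⊕ 0xB = 0x8.
C5: T = 0xD, S = E(K, T) = 0xA; 0x4 ⊕ 0xA = 0xE.

C1 = 0x5, C2 = 0xC, C3 = 0x2, C4 = 0x8, C5 = 0xE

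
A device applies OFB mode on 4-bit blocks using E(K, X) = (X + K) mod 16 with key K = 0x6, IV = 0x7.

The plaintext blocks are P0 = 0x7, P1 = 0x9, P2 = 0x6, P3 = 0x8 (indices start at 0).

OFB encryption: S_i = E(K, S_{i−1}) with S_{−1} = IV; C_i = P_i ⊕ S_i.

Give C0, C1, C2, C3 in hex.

C0 = 0xA, C1 = 0xA, C2 = 0xF, C3 = 0x7

C0: S = E(K, 0x7) = 0xD; 0x7 ⊕ 0xD = 0xA.
C1: S = E(K, 0xD) = 0x3; 0x9 ⊕ 0x3 = 0xA.
C2: S = E(K, 0x3) = 0x9; 0x6 ⊕ 0x9 = 0xF.
C3: S = E(K, 0x9) = 0xF; 0x8 ⊕ 0xF = 0x7.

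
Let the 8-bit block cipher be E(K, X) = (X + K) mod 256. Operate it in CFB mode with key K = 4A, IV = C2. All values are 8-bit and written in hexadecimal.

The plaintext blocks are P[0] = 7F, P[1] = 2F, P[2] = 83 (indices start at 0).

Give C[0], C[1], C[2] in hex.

CFB encryption: C_i = P_i ⊕ E(K, C_{i−1}), with C_{−1} = IV.
C[0]: E(K, C2) = 0C; 7F ⊕ 0C = 73.
C[1]: E(K, 73) = BD; 2F ⊕ BD = 92.
C[2]: E(K, 92) = DC; 83 ⊕ DC = 5F.

C[0] = 73, C[1] = 92, C[2] = 5F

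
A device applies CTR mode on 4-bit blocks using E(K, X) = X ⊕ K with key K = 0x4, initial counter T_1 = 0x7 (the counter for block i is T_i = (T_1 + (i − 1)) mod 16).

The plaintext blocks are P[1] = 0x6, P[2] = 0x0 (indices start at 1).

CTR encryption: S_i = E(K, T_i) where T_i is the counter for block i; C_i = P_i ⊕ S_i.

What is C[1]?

C[1]: T = 0x7, S = E(K, T) = 0x3; 0x6 ⊕ 0x3 = 0x5.

C[1] = 0x5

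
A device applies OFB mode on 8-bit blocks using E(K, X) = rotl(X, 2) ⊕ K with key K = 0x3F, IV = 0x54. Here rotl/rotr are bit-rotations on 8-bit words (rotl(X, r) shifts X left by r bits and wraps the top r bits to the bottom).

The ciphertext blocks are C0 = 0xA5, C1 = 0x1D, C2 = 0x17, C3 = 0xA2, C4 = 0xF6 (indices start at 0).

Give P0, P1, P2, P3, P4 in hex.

OFB decryption: S_i = E(K, S_{i−1}) with S_{−1} = IV; P_i = C_i ⊕ S_i.
P0: S = E(K, 0x54) = 0x6E; 0xA5 ⊕ 0x6E = 0xCB.
P1: S = E(K, 0x6E) = 0x86; 0x1D ⊕ 0x86 = 0x9B.
P2: S = E(K, 0x86) = 0x25; 0x17 ⊕ 0x25 = 0x32.
P3: S = E(K, 0x25) = 0xAB; 0xA2 ⊕ 0xAB = 0x09.
P4: S = E(K, 0xAB) = 0x91; 0xF6 ⊕ 0x91 = 0x67.

P0 = 0xCB, P1 = 0x9B, P2 = 0x32, P3 = 0x09, P4 = 0x67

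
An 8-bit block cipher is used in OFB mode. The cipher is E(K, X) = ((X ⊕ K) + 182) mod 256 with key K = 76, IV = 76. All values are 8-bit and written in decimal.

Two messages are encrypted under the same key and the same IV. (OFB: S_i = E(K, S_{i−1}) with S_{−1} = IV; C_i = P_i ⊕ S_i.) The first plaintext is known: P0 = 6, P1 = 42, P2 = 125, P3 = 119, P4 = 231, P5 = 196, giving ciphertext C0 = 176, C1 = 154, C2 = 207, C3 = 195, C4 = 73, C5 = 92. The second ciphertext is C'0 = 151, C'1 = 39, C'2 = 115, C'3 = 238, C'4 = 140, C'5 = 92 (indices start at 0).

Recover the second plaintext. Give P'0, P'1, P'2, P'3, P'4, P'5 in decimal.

P'0 = 33, P'1 = 151, P'2 = 193, P'3 = 90, P'4 = 34, P'5 = 196

In OFB with a reused IV, both messages share the same keystream S_i, so C_i ⊕ C'_i = P_i ⊕ P'_i and thus P'_i = P_i ⊕ C_i ⊕ C'_i.
P'0: 6 ⊕ 176 ⊕ 151 = 33.
P'1: 42 ⊕ 154 ⊕ 39 = 151.
P'2: 125 ⊕ 207 ⊕ 115 = 193.
P'3: 119 ⊕ 195 ⊕ 238 = 90.
P'4: 231 ⊕ 73 ⊕ 140 = 34.
P'5: 196 ⊕ 92 ⊕ 92 = 196.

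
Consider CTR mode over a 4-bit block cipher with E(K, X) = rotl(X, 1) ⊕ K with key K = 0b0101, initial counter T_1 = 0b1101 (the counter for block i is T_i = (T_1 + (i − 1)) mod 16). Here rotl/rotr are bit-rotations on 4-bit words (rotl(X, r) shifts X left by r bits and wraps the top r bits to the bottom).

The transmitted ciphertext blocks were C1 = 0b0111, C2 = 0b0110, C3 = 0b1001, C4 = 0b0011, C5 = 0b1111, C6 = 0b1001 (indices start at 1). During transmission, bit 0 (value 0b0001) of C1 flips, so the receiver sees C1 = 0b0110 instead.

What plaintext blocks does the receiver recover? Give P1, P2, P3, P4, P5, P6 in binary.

CTR decryption: S_i = E(K, T_i) where T_i is the counter for block i; P_i = C_i ⊕ S_i.
Only C1 changed, to 0b0110. In CTR, a change in C_i flips the same bit in P_i only; the keystream is unaffected. Decrypting the received ciphertext:
P1: T = 0b1101, S = E(K, T) = 0b1110; 0b0110 ⊕ 0b1110 = 0b1000.
P2: T = 0b1110, S = E(K, T) = 0b1000; 0b0110 ⊕ 0b1000 = 0b1110.
P3: T = 0b1111, S = E(K, T) = 0b1010; 0b1001 ⊕ 0b1010 = 0b0011.
P4: T = 0b0000, S = E(K, T) = 0b0101; 0b0011 ⊕ 0b0101 = 0b0110.
P5: T = 0b0001, S = E(K, T) = 0b0111; 0b1111 ⊕ 0b0111 = 0b1000.
P6: T = 0b0010, S = E(K, T) = 0b0001; 0b1001 ⊕ 0b0001 = 0b1000.
Blocks that differ from the original plaintext: P1.

P1 = 0b1000, P2 = 0b1110, P3 = 0b0011, P4 = 0b0110, P5 = 0b1000, P6 = 0b1000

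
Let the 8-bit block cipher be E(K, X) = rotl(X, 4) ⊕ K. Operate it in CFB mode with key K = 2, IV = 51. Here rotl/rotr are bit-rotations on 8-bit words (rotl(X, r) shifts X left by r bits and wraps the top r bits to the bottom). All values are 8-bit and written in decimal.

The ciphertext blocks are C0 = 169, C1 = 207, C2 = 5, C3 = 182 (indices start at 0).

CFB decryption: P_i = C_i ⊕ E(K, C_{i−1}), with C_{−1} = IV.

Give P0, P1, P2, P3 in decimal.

P0: E(K, 51) = 49; 169 ⊕ 49 = 152.
P1: E(K, 169) = 152; 207 ⊕ 152 = 87.
P2: E(K, 207) = 254; 5 ⊕ 254 = 251.
P3: E(K, 5) = 82; 182 ⊕ 82 = 228.

P0 = 152, P1 = 87, P2 = 251, P3 = 228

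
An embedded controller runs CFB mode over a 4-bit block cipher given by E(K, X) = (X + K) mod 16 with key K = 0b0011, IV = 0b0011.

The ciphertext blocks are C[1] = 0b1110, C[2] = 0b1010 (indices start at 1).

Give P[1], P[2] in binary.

P[1] = 0b1000, P[2] = 0b1011

CFB decryption: P_i = C_i ⊕ E(K, C_{i−1}), with C_{0} = IV.
P[1]: E(K, 0b0011) = 0b0110; 0b1110 ⊕ 0b0110 = 0b1000.
P[2]: E(K, 0b1110) = 0b0001; 0b1010 ⊕ 0b0001 = 0b1011.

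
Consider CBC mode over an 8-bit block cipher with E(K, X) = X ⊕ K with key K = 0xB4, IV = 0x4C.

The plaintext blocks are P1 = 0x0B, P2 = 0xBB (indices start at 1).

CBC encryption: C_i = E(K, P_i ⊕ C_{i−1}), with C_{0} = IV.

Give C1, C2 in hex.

C1 = 0xF3, C2 = 0xFC

C1: P1 ⊕ 0x4C = 0x47; E(K, 0x47) = 0xF3.
C2: P2 ⊕ 0xF3 = 0x48; E(K, 0x48) = 0xFC.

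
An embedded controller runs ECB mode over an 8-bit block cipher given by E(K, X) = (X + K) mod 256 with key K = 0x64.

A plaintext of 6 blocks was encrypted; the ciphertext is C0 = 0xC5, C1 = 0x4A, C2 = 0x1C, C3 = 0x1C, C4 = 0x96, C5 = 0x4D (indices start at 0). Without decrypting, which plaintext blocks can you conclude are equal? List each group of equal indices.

ECB encrypts each block independently with the same key, so equal ciphertext blocks imply equal plaintext blocks.
C2 = C3 = 0x1C, so P2 = P3.

P2 = P3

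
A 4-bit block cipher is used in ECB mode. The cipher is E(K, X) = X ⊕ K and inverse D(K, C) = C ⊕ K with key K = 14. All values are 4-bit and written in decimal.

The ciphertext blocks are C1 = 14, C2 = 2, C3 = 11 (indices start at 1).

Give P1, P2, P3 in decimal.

ECB decryption: P_i = D(K, C_i).
P1: D(K, 14) = 0.
P2: D(K, 2) = 12.
P3: D(K, 11) = 5.

P1 = 0, P2 = 12, P3 = 5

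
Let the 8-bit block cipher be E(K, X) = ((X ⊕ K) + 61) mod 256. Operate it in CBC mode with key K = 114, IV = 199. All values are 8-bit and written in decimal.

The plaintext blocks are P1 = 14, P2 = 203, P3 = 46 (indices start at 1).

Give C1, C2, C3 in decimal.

C1 = 248, C2 = 126, C3 = 95

CBC encryption: C_i = E(K, P_i ⊕ C_{i−1}), with C_{0} = IV.
C1: P1 ⊕ 199 = 201; E(K, 201) = 248.
C2: P2 ⊕ 248 = 51; E(K, 51) = 126.
C3: P3 ⊕ 126 = 80; E(K, 80) = 95.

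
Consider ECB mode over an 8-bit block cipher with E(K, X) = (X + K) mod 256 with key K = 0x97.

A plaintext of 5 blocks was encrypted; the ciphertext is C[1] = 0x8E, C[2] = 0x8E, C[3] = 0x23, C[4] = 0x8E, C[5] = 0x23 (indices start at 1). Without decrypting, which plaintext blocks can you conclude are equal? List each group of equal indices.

P[1] = P[2] = P[4]; P[3] = P[5]

ECB encrypts each block independently with the same key, so equal ciphertext blocks imply equal plaintext blocks.
C[1] = C[2] = C[4] = 0x8E, so P[1] = P[2] = P[4].
C[3] = C[5] = 0x23, so P[3] = P[5].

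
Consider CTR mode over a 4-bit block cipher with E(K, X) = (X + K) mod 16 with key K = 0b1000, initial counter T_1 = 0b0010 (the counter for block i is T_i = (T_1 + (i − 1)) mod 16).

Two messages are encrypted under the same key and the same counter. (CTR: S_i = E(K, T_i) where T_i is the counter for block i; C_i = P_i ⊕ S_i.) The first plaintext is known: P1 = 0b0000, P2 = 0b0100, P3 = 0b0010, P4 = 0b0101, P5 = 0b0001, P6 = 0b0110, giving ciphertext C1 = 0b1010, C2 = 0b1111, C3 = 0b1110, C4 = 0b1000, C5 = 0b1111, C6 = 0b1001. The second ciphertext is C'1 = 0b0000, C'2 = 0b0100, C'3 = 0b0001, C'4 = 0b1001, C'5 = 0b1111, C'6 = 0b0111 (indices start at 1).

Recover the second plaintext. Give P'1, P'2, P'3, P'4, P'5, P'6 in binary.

In CTR with a reused counter, both messages share the same keystream S_i, so C_i ⊕ C'_i = P_i ⊕ P'_i and thus P'_i = P_i ⊕ C_i ⊕ C'_i.
P'1: 0b0000 ⊕ 0b1010 ⊕ 0b0000 = 0b1010.
P'2: 0b0100 ⊕ 0b1111 ⊕ 0b0100 = 0b1111.
P'3: 0b0010 ⊕ 0b1110 ⊕ 0b0001 = 0b1101.
P'4: 0b0101 ⊕ 0b1000 ⊕ 0b1001 = 0b0100.
P'5: 0b0001 ⊕ 0b1111 ⊕ 0b1111 = 0b0001.
P'6: 0b0110 ⊕ 0b1001 ⊕ 0b0111 = 0b1000.

P'1 = 0b1010, P'2 = 0b1111, P'3 = 0b1101, P'4 = 0b0100, P'5 = 0b0001, P'6 = 0b1000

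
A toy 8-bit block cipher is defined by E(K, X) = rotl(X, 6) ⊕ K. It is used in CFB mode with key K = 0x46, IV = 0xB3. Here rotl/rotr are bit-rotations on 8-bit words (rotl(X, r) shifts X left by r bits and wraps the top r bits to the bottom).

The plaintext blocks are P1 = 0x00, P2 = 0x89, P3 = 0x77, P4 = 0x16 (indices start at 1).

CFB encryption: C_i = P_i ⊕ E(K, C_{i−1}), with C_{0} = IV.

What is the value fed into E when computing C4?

C1: E(K, 0xB3) = 0xAA; 0x00 ⊕ 0xAA = 0xAA.
C2: E(K, 0xAA) = 0xEC; 0x89 ⊕ 0xEC = 0x65.
C3: E(K, 0x65) = 0x1F; 0x77 ⊕ 0x1F = 0x68.
C4: E(K, 0x68) = 0x5C; 0x16 ⊕ 0x5C = 0x4A.
So the input to E for block 4 is 0x68.

0x68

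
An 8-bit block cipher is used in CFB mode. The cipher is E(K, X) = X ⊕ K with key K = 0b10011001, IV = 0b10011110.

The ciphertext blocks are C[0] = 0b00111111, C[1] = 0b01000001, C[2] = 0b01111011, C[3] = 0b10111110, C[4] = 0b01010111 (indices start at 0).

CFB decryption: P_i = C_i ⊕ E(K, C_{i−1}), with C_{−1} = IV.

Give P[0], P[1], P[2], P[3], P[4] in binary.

P[0]: E(K, 0b10011110) = 0b00000111; 0b00111111 ⊕ 0b00000111 = 0b00111000.
P[1]: E(K, 0b00111111) = 0b10100110; 0b01000001 ⊕ 0b10100110 = 0b11100111.
P[2]: E(K, 0b01000001) = 0b11011000; 0b01111011 ⊕ 0b11011000 = 0b10100011.
P[3]: E(K, 0b01111011) = 0b11100010; 0b10111110 ⊕ 0b11100010 = 0b01011100.
P[4]: E(K, 0b10111110) = 0b00100111; 0b01010111 ⊕ 0b00100111 = 0b01110000.

P[0] = 0b00111000, P[1] = 0b11100111, P[2] = 0b10100011, P[3] = 0b01011100, P[4] = 0b01110000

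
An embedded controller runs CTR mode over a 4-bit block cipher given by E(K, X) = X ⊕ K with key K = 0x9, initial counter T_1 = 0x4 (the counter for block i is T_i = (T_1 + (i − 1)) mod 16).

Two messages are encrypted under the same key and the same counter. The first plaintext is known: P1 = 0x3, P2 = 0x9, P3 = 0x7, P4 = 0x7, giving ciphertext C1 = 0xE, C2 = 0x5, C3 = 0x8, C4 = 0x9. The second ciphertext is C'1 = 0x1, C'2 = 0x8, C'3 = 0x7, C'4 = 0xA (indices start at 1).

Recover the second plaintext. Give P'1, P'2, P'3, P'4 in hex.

P'1 = 0xC, P'2 = 0x4, P'3 = 0x8, P'4 = 0x4

In CTR with a reused counter, both messages share the same keystream S_i, so C_i ⊕ C'_i = P_i ⊕ P'_i and thus P'_i = P_i ⊕ C_i ⊕ C'_i.
P'1: 0x3 ⊕ 0xE ⊕ 0x1 = 0xC.
P'2: 0x9 ⊕ 0x5 ⊕ 0x8 = 0x4.
P'3: 0x7 ⊕ 0x8 ⊕ 0x7 = 0x8.
P'4: 0x7 ⊕ 0x9 ⊕ 0xA = 0x4.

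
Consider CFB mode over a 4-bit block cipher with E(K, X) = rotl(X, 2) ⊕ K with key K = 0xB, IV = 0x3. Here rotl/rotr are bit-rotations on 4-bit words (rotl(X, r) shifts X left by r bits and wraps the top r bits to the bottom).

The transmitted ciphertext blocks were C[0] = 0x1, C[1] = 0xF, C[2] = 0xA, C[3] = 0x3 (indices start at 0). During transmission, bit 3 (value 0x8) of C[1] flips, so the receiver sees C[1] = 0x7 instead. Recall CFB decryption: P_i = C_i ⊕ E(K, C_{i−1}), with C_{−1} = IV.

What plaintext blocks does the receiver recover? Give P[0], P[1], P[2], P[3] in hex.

P[0] = 0x6, P[1] = 0x8, P[2] = 0xC, P[3] = 0x2

Only C[1] changed, to 0x7. In CFB, a change in C_i flips the same bit in P_i and garbles P_{i+1}. Decrypting the received ciphertext:
P[0]: E(K, 0x3) = 0x7; 0x1 ⊕ 0x7 = 0x6.
P[1]: E(K, 0x1) = 0xF; 0x7 ⊕ 0xF = 0x8.
P[2]: E(K, 0x7) = 0x6; 0xA ⊕ 0x6 = 0xC.
P[3]: E(K, 0xA) = 0x1; 0x3 ⊕ 0x1 = 0x2.
Blocks that differ from the original plaintext: P[1], P[2].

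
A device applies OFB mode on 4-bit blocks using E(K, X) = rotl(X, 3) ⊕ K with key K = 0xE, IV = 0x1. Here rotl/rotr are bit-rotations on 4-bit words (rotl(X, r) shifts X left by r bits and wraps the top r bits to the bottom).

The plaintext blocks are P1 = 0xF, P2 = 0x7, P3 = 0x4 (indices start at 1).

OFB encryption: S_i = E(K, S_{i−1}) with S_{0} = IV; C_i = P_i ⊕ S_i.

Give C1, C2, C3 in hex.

C1 = 0x9, C2 = 0xA, C3 = 0x4

C1: S = E(K, 0x1) = 0x6; 0xF ⊕ 0x6 = 0x9.
C2: S = E(K, 0x6) = 0xD; 0x7 ⊕ 0xD = 0xA.
C3: S = E(K, 0xD) = 0x0; 0x4 ⊕ 0x0 = 0x4.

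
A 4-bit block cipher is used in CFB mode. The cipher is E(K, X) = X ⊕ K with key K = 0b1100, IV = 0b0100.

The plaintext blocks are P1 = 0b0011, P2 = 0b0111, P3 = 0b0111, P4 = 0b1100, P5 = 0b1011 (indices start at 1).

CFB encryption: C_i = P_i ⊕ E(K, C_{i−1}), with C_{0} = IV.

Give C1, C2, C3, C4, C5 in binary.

C1 = 0b1011, C2 = 0b0000, C3 = 0b1011, C4 = 0b1011, C5 = 0b1100

C1: E(K, 0b0100) = 0b1000; 0b0011 ⊕ 0b1000 = 0b1011.
C2: E(K, 0b1011) = 0b0111; 0b0111 ⊕ 0b0111 = 0b0000.
C3: E(K, 0b0000) = 0b1100; 0b0111 ⊕ 0b1100 = 0b1011.
C4: E(K, 0b1011) = 0b0111; 0b1100 ⊕ 0b0111 = 0b1011.
C5: E(K, 0b1011) = 0b0111; 0b1011 ⊕ 0b0111 = 0b1100.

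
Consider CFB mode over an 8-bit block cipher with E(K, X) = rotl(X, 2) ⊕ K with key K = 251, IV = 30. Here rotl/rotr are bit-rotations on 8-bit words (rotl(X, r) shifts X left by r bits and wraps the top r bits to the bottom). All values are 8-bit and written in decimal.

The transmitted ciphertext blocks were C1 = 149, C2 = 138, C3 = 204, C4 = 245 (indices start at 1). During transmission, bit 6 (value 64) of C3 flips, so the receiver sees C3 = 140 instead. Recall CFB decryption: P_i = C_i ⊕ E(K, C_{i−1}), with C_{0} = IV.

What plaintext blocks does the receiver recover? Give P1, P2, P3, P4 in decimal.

P1 = 22, P2 = 39, P3 = 93, P4 = 60

Only C3 changed, to 140. In CFB, a change in C_i flips the same bit in P_i and garbles P_{i+1}. Decrypting the received ciphertext:
P1: E(K, 30) = 131; 149 ⊕ 131 = 22.
P2: E(K, 149) = 173; 138 ⊕ 173 = 39.
P3: E(K, 138) = 209; 140 ⊕ 209 = 93.
P4: E(K, 140) = 201; 245 ⊕ 201 = 60.
Blocks that differ from the original plaintext: P3, P4.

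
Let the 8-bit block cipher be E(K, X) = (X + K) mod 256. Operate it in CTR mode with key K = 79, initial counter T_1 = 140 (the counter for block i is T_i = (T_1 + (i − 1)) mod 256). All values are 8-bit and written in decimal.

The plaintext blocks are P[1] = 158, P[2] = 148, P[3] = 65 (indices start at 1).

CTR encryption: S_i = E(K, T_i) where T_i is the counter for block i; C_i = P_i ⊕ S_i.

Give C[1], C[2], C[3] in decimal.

C[1] = 69, C[2] = 72, C[3] = 156

C[1]: T = 140, S = E(K, T) = 219; 158 ⊕ 219 = 69.
C[2]: T = 141, S = E(K, T) = 220; 148 ⊕ 220 = 72.
C[3]: T = 142, S = E(K, T) = 221; 65 ⊕ 221 = 156.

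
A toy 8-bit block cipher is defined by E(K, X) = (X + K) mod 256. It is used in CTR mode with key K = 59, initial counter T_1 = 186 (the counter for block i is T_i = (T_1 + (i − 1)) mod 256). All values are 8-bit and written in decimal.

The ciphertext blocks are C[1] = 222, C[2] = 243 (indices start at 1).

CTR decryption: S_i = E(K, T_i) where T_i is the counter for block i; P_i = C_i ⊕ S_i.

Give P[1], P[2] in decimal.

P[1] = 43, P[2] = 5

P[1]: T = 186, S = E(K, T) = 245; 222 ⊕ 245 = 43.
P[2]: T = 187, S = E(K, T) = 246; 243 ⊕ 246 = 5.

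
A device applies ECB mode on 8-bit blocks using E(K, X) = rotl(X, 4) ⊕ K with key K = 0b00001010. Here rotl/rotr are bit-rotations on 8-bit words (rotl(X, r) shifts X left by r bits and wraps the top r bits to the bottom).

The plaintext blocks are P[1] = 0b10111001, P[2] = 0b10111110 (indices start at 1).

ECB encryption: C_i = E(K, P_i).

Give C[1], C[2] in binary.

C[1] = 0b10010001, C[2] = 0b11100001

C[1]: E(K, 0b10111001) = 0b10010001.
C[2]: E(K, 0b10111110) = 0b11100001.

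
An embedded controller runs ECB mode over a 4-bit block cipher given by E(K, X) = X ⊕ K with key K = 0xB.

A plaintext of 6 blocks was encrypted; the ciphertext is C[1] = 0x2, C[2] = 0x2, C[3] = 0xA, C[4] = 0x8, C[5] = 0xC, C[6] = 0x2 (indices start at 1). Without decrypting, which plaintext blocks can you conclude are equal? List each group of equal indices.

P[1] = P[2] = P[6]

ECB encrypts each block independently with the same key, so equal ciphertext blocks imply equal plaintext blocks.
C[1] = C[2] = C[6] = 0x2, so P[1] = P[2] = P[6].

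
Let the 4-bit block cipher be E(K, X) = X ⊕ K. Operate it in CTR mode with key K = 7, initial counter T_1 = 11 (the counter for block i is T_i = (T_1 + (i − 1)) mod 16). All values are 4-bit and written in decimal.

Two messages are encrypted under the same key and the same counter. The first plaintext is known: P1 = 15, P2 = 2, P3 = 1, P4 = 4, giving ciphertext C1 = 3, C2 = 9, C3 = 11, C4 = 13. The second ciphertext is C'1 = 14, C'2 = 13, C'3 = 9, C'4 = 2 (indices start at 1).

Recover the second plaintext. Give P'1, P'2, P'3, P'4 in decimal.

P'1 = 2, P'2 = 6, P'3 = 3, P'4 = 11

In CTR with a reused counter, both messages share the same keystream S_i, so C_i ⊕ C'_i = P_i ⊕ P'_i and thus P'_i = P_i ⊕ C_i ⊕ C'_i.
P'1: 15 ⊕ 3 ⊕ 14 = 2.
P'2: 2 ⊕ 9 ⊕ 13 = 6.
P'3: 1 ⊕ 11 ⊕ 9 = 3.
P'4: 4 ⊕ 13 ⊕ 2 = 11.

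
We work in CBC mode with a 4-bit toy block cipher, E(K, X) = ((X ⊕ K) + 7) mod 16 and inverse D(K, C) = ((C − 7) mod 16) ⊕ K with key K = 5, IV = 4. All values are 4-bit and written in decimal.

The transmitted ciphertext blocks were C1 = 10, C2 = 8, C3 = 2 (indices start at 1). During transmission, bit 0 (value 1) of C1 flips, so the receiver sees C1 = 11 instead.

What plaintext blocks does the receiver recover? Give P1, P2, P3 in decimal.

CBC decryption: P_i = D(K, C_i) ⊕ C_{i−1}, with C_{0} = IV.
Only C1 changed, to 11. In CBC, a change in C_i garbles P_i and flips the same bit in P_{i+1}. Decrypting the received ciphertext:
P1: D(K, 11) = 1; 1 ⊕ 4 = 5.
P2: D(K, 8) = 4; 4 ⊕ 11 = 15.
P3: D(K, 2) = 14; 14 ⊕ 8 = 6.
Blocks that differ from the original plaintext: P1, P2.

P1 = 5, P2 = 15, P3 = 6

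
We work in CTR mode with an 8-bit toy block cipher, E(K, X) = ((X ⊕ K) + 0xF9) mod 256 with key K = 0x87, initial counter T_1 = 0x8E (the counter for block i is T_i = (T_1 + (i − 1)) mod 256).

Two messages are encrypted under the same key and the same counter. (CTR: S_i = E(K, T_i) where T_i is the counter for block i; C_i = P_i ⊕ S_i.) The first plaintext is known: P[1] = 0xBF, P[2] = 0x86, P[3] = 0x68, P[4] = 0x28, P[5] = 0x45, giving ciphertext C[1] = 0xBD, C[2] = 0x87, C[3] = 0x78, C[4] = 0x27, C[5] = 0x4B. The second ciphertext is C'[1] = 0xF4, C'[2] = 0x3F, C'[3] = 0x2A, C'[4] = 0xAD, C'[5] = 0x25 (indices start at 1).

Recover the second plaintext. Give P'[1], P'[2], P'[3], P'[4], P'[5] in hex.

P'[1] = 0xF6, P'[2] = 0x3E, P'[3] = 0x3A, P'[4] = 0xA2, P'[5] = 0x2B

In CTR with a reused counter, both messages share the same keystream S_i, so C_i ⊕ C'_i = P_i ⊕ P'_i and thus P'_i = P_i ⊕ C_i ⊕ C'_i.
P'[1]: 0xBF ⊕ 0xBD ⊕ 0xF4 = 0xF6.
P'[2]: 0x86 ⊕ 0x87 ⊕ 0x3F = 0x3E.
P'[3]: 0x68 ⊕ 0x78 ⊕ 0x2A = 0x3A.
P'[4]: 0x28 ⊕ 0x27 ⊕ 0xAD = 0xA2.
P'[5]: 0x45 ⊕ 0x4B ⊕ 0x25 = 0x2B.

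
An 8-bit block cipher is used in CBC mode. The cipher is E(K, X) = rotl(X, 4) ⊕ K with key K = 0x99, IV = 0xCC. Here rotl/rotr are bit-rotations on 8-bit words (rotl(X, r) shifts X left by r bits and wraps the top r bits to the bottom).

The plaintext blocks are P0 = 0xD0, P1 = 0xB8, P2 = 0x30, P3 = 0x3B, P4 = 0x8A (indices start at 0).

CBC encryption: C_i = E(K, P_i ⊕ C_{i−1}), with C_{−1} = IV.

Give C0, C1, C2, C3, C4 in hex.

C0: P0 ⊕ 0xCC = 0x1C; E(K, 0x1C) = 0x58.
C1: P1 ⊕ 0x58 = 0xE0; E(K, 0xE0) = 0x97.
C2: P2 ⊕ 0x97 = 0xA7; E(K, 0xA7) = 0xE3.
C3: P3 ⊕ 0xE3 = 0xD8; E(K, 0xD8) = 0x14.
C4: P4 ⊕ 0x14 = 0x9E; E(K, 0x9E) = 0x70.

C0 = 0x58, C1 = 0x97, C2 = 0xE3, C3 = 0x14, C4 = 0x70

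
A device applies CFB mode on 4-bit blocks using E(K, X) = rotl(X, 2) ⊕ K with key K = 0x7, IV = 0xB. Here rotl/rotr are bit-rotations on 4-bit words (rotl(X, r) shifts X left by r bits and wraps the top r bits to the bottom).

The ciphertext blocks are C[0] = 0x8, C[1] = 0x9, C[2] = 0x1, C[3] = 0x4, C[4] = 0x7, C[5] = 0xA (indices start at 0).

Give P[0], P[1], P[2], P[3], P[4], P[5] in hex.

CFB decryption: P_i = C_i ⊕ E(K, C_{i−1}), with C_{−1} = IV.
P[0]: E(K, 0xB) = 0x9; 0x8 ⊕ 0x9 = 0x1.
P[1]: E(K, 0x8) = 0x5; 0x9 ⊕ 0x5 = 0xC.
P[2]: E(K, 0x9) = 0x1; 0x1 ⊕ 0x1 = 0x0.
P[3]: E(K, 0x1) = 0x3; 0x4 ⊕ 0x3 = 0x7.
P[4]: E(K, 0x4) = 0x6; 0x7 ⊕ 0x6 = 0x1.
P[5]: E(K, 0x7) = 0xA; 0xA ⊕ 0xA = 0x0.

P[0] = 0x1, P[1] = 0xC, P[2] = 0x0, P[3] = 0x7, P[4] = 0x1, P[5] = 0x0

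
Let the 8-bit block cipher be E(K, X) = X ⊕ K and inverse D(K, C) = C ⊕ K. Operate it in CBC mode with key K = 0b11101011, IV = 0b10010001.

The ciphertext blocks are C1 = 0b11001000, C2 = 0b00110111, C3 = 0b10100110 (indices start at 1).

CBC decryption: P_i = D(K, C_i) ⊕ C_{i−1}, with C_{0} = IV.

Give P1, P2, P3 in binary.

P1 = 0b10110010, P2 = 0b00010100, P3 = 0b01111010

P1: D(K, 0b11001000) = 0b00100011; 0b00100011 ⊕ 0b10010001 = 0b10110010.
P2: D(K, 0b00110111) = 0b11011100; 0b11011100 ⊕ 0b11001000 = 0b00010100.
P3: D(K, 0b10100110) = 0b01001101; 0b01001101 ⊕ 0b00110111 = 0b01111010.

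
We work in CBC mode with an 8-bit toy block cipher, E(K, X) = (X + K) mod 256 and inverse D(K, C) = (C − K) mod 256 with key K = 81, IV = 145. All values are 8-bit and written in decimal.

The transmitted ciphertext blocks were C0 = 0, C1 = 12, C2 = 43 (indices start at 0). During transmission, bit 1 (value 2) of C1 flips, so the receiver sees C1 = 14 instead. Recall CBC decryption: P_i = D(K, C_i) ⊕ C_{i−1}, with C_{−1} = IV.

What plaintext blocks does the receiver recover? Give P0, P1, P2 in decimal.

Only C1 changed, to 14. In CBC, a change in C_i garbles P_i and flips the same bit in P_{i+1}. Decrypting the received ciphertext:
P0: D(K, 0) = 175; 175 ⊕ 145 = 62.
P1: D(K, 14) = 189; 189 ⊕ 0 = 189.
P2: D(K, 43) = 218; 218 ⊕ 14 = 212.
Blocks that differ from the original plaintext: P1, P2.

P0 = 62, P1 = 189, P2 = 212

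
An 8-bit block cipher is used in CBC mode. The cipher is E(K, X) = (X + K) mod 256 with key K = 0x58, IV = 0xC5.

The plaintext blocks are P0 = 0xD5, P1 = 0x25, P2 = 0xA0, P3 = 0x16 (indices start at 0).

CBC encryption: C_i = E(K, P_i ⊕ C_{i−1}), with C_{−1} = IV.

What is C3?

C0: P0 ⊕ 0xC5 = 0x10; E(K, 0x10) = 0x68.
C1: P1 ⊕ 0x68 = 0x4D; E(K, 0x4D) = 0xA5.
C2: P2 ⊕ 0xA5 = 0x05; E(K, 0x05) = 0x5D.
C3: P3 ⊕ 0x5D = 0x4B; E(K, 0x4B) = 0xA3.

C3 = 0xA3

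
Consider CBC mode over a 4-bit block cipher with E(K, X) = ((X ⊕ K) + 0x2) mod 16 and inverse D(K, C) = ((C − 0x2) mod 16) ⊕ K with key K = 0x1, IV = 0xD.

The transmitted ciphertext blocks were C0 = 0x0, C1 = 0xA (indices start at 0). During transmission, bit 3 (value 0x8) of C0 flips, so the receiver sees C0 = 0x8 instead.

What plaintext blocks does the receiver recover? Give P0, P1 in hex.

CBC decryption: P_i = D(K, C_i) ⊕ C_{i−1}, with C_{−1} = IV.
Only C0 changed, to 0x8. In CBC, a change in C_i garbles P_i and flips the same bit in P_{i+1}. Decrypting the received ciphertext:
P0: D(K, 0x8) = 0x7; 0x7 ⊕ 0xD = 0xA.
P1: D(K, 0xA) = 0x9; 0x9 ⊕ 0x8 = 0x1.
Blocks that differ from the original plaintext: P0, P1.

P0 = 0xA, P1 = 0x1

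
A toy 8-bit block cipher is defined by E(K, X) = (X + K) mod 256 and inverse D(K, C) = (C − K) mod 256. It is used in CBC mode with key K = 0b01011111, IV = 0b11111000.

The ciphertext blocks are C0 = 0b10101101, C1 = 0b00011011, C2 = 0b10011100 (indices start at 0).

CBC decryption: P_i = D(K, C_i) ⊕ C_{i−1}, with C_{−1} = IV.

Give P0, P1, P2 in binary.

P0: D(K, 0b10101101) = 0b01001110; 0b01001110 ⊕ 0b11111000 = 0b10110110.
P1: D(K, 0b00011011) = 0b10111100; 0b10111100 ⊕ 0b10101101 = 0b00010001.
P2: D(K, 0b10011100) = 0b00111101; 0b00111101 ⊕ 0b00011011 = 0b00100110.

P0 = 0b10110110, P1 = 0b00010001, P2 = 0b00100110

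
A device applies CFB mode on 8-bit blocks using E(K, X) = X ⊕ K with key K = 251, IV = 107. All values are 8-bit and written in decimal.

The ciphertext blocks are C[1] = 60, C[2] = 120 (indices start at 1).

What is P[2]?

P[2] = 191

CFB decryption: P_i = C_i ⊕ E(K, C_{i−1}), with C_{0} = IV.
P[2]: E(K, 60) = 199; 120 ⊕ 199 = 191.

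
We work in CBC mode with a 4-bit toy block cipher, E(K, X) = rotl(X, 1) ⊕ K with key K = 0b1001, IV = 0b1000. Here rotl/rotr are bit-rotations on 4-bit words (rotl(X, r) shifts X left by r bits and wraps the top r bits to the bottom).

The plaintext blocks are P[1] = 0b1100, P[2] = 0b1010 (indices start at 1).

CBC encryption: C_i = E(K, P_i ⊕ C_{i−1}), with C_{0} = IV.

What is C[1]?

C[1]: P[1] ⊕ 0b1000 = 0b0100; E(K, 0b0100) = 0b0001.

C[1] = 0b0001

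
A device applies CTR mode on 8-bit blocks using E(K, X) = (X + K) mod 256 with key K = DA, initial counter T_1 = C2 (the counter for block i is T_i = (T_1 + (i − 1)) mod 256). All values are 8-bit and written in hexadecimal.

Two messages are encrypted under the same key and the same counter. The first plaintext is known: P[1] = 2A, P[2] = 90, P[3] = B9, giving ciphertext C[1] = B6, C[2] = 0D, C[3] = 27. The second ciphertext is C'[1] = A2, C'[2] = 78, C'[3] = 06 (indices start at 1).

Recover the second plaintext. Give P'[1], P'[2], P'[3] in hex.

P'[1] = 3E, P'[2] = E5, P'[3] = 98

In CTR with a reused counter, both messages share the same keystream S_i, so C_i ⊕ C'_i = P_i ⊕ P'_i and thus P'_i = P_i ⊕ C_i ⊕ C'_i.
P'[1]: 2A ⊕ B6 ⊕ A2 = 3E.
P'[2]: 90 ⊕ 0D ⊕ 78 = E5.
P'[3]: B9 ⊕ 27 ⊕ 06 = 98.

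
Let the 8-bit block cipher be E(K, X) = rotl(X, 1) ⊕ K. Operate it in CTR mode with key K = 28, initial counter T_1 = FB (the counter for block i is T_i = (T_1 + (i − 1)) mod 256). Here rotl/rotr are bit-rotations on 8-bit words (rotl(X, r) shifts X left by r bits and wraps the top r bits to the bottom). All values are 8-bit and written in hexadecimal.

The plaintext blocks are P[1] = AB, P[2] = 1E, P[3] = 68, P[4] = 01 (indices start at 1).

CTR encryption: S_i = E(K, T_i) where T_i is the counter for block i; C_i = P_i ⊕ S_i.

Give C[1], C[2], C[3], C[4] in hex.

C[1] = 74, C[2] = CF, C[3] = BB, C[4] = D4

C[1]: T = FB, S = E(K, T) = DF; AB ⊕ DF = 74.
C[2]: T = FC, S = E(K, T) = D1; 1E ⊕ D1 = CF.
C[3]: T = FD, S = E(K, T) = D3; 68 ⊕ D3 = BB.
C[4]: T = FE, S = E(K, T) = D5; 01 ⊕ D5 = D4.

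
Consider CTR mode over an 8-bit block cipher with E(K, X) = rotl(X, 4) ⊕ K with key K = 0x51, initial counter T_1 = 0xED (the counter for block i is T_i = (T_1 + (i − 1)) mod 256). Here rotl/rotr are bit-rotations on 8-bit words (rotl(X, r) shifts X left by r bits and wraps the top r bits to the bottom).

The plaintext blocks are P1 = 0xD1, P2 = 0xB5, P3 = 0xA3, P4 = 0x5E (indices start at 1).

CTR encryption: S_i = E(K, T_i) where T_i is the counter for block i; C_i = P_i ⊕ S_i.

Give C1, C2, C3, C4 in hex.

C1: T = 0xED, S = E(K, T) = 0x8F; 0xD1 ⊕ 0x8F = 0x5E.
C2: T = 0xEE, S = E(K, T) = 0xBF; 0xB5 ⊕ 0xBF = 0x0A.
C3: T = 0xEF, S = E(K, T) = 0xAF; 0xA3 ⊕ 0xAF = 0x0C.
C4: T = 0xF0, S = E(K, T) = 0x5E; 0x5E ⊕ 0x5E = 0x00.

C1 = 0x5E, C2 = 0x0A, C3 = 0x0C, C4 = 0x00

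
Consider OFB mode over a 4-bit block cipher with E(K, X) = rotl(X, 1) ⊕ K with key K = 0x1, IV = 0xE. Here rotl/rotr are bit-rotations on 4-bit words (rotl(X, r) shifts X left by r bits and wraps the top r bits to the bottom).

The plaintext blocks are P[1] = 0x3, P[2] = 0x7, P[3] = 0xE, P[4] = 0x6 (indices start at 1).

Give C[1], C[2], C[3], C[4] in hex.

C[1] = 0xF, C[2] = 0xF, C[3] = 0xE, C[4] = 0x7

OFB encryption: S_i = E(K, S_{i−1}) with S_{0} = IV; C_i = P_i ⊕ S_i.
C[1]: S = E(K, 0xE) = 0xC; 0x3 ⊕ 0xC = 0xF.
C[2]: S = E(K, 0xC) = 0x8; 0x7 ⊕ 0x8 = 0xF.
C[3]: S = E(K, 0x8) = 0x0; 0xE ⊕ 0x0 = 0xE.
C[4]: S = E(K, 0x0) = 0x1; 0x6 ⊕ 0x1 = 0x7.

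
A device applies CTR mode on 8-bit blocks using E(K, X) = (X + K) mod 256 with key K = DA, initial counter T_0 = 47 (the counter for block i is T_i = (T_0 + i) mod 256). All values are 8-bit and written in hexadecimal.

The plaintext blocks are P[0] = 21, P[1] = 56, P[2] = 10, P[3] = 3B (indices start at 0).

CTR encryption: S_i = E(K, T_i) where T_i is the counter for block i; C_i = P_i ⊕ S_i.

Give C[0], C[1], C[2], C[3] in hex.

C[0] = 00, C[1] = 74, C[2] = 33, C[3] = 1F

C[0]: T = 47, S = E(K, T) = 21; 21 ⊕ 21 = 00.
C[1]: T = 48, S = E(K, T) = 22; 56 ⊕ 22 = 74.
C[2]: T = 49, S = E(K, T) = 23; 10 ⊕ 23 = 33.
C[3]: T = 4A, S = E(K, T) = 24; 3B ⊕ 24 = 1F.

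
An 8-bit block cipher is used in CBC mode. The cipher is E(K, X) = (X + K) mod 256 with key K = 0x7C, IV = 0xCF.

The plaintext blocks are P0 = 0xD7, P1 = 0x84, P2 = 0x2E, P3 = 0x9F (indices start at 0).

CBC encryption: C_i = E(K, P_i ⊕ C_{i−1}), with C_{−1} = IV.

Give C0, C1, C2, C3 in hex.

C0: P0 ⊕ 0xCF = 0x18; E(K, 0x18) = 0x94.
C1: P1 ⊕ 0x94 = 0x10; E(K, 0x10) = 0x8C.
C2: P2 ⊕ 0x8C = 0xA2; E(K, 0xA2) = 0x1E.
C3: P3 ⊕ 0x1E = 0x81; E(K, 0x81) = 0xFD.

C0 = 0x94, C1 = 0x8C, C2 = 0x1E, C3 = 0xFD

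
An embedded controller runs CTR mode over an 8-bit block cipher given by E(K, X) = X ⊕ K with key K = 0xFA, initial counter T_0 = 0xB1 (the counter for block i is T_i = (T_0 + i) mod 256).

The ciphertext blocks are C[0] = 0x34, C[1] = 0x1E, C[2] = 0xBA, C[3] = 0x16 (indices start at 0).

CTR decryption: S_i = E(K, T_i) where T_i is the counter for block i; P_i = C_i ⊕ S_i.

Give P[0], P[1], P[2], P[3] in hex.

P[0]: T = 0xB1, S = E(K, T) = 0x4B; 0x34 ⊕ 0x4B = 0x7F.
P[1]: T = 0xB2, S = E(K, T) = 0x48; 0x1E ⊕ 0x48 = 0x56.
P[2]: T = 0xB3, S = E(K, T) = 0x49; 0xBA ⊕ 0x49 = 0xF3.
P[3]: T = 0xB4, S = E(K, T) = 0x4E; 0x16 ⊕ 0x4E = 0x58.

P[0] = 0x7F, P[1] = 0x56, P[2] = 0xF3, P[3] = 0x58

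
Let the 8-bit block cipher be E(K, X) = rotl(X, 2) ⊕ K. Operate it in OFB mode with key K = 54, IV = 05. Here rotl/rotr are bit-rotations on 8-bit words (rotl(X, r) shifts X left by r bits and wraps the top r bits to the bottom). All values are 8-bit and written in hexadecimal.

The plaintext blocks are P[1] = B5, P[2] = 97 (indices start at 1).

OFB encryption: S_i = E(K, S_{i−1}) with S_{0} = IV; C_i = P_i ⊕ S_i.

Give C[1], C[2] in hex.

C[1] = F5, C[2] = C2

C[1]: S = E(K, 05) = 40; B5 ⊕ 40 = F5.
C[2]: S = E(K, 40) = 55; 97 ⊕ 55 = C2.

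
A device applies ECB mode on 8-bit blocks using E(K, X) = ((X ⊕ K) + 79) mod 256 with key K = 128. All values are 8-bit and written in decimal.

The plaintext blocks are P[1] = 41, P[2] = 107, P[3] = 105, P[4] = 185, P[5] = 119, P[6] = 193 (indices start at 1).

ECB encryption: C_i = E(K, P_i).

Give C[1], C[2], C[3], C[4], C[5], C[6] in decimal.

C[1]: E(K, 41) = 248.
C[2]: E(K, 107) = 58.
C[3]: E(K, 105) = 56.
C[4]: E(K, 185) = 136.
C[5]: E(K, 119) = 70.
C[6]: E(K, 193) = 144.

C[1] = 248, C[2] = 58, C[3] = 56, C[4] = 136, C[5] = 70, C[6] = 144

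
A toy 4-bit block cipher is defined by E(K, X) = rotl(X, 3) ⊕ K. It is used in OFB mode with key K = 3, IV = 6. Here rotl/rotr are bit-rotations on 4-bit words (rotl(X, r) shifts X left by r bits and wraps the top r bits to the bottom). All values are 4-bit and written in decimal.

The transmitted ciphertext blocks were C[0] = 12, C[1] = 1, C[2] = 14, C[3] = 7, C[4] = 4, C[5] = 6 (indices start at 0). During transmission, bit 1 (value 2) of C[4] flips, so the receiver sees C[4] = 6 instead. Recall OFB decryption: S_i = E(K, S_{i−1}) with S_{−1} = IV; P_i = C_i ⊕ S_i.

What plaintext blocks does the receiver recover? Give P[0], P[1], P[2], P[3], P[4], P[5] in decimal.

P[0] = 12, P[1] = 2, P[2] = 4, P[3] = 1, P[4] = 6, P[5] = 5

Only C[4] changed, to 6. In OFB, a change in C_i flips the same bit in P_i only; the keystream is unaffected. Decrypting the received ciphertext:
P[0]: S = E(K, 6) = 0; 12 ⊕ 0 = 12.
P[1]: S = E(K, 0) = 3; 1 ⊕ 3 = 2.
P[2]: S = E(K, 3) = 10; 14 ⊕ 10 = 4.
P[3]: S = E(K, 10) = 6; 7 ⊕ 6 = 1.
P[4]: S = E(K, 6) = 0; 6 ⊕ 0 = 6.
P[5]: S = E(K, 0) = 3; 6 ⊕ 3 = 5.
Blocks that differ from the original plaintext: P[4].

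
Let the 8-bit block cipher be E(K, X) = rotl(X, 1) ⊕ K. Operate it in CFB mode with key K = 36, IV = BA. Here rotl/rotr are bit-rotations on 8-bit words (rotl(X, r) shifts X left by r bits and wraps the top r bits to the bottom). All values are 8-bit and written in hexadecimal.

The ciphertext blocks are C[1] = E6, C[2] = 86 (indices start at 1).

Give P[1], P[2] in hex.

CFB decryption: P_i = C_i ⊕ E(K, C_{i−1}), with C_{0} = IV.
P[1]: E(K, BA) = 43; E6 ⊕ 43 = A5.
P[2]: E(K, E6) = FB; 86 ⊕ FB = 7D.

P[1] = A5, P[2] = 7D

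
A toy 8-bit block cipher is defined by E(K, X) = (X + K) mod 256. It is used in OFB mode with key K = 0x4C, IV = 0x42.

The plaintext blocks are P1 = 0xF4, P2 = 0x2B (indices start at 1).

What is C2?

OFB encryption: S_i = E(K, S_{i−1}) with S_{0} = IV; C_i = P_i ⊕ S_i.
C1: S = E(K, 0x42) = 0x8E; 0xF4 ⊕ 0x8E = 0x7A.
C2: S = E(K, 0x8E) = 0xDA; 0x2B ⊕ 0xDA = 0xF1.

C2 = 0xF1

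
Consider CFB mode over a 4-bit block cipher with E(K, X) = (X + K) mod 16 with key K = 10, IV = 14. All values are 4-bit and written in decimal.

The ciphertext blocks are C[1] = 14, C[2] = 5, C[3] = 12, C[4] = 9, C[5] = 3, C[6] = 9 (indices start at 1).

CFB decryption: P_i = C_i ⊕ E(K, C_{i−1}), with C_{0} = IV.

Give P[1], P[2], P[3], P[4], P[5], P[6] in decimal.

P[1]: E(K, 14) = 8; 14 ⊕ 8 = 6.
P[2]: E(K, 14) = 8; 5 ⊕ 8 = 13.
P[3]: E(K, 5) = 15; 12 ⊕ 15 = 3.
P[4]: E(K, 12) = 6; 9 ⊕ 6 = 15.
P[5]: E(K, 9) = 3; 3 ⊕ 3 = 0.
P[6]: E(K, 3) = 13; 9 ⊕ 13 = 4.

P[1] = 6, P[2] = 13, P[3] = 3, P[4] = 15, P[5] = 0, P[6] = 4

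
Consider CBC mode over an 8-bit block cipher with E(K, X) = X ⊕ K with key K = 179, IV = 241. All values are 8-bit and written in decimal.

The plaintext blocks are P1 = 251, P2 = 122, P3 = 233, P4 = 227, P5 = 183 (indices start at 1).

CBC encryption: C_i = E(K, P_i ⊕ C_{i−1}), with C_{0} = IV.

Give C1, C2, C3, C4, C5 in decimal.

C1 = 185, C2 = 112, C3 = 42, C4 = 122, C5 = 126

C1: P1 ⊕ 241 = 10; E(K, 10) = 185.
C2: P2 ⊕ 185 = 195; E(K, 195) = 112.
C3: P3 ⊕ 112 = 153; E(K, 153) = 42.
C4: P4 ⊕ 42 = 201; E(K, 201) = 122.
C5: P5 ⊕ 122 = 205; E(K, 205) = 126.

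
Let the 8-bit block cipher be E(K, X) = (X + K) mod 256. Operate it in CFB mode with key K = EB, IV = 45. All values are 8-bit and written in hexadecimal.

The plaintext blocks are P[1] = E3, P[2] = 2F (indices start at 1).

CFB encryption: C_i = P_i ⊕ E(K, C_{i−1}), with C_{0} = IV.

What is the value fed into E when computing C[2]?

C[1]: E(K, 45) = 30; E3 ⊕ 30 = D3.
C[2]: E(K, D3) = BE; 2F ⊕ BE = 91.
So the input to E for block [2] is D3.

D3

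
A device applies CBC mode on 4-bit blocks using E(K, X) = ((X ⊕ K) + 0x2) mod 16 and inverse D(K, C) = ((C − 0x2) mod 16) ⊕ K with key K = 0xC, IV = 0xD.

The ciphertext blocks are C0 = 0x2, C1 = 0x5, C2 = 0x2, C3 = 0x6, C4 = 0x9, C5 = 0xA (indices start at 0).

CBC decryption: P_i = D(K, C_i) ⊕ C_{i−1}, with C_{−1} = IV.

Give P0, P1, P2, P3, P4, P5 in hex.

P0 = 0x1, P1 = 0xD, P2 = 0x9, P3 = 0xA, P4 = 0xD, P5 = 0xD

P0: D(K, 0x2) = 0xC; 0xC ⊕ 0xD = 0x1.
P1: D(K, 0x5) = 0xF; 0xF ⊕ 0x2 = 0xD.
P2: D(K, 0x2) = 0xC; 0xC ⊕ 0x5 = 0x9.
P3: D(K, 0x6) = 0x8; 0x8 ⊕ 0x2 = 0xA.
P4: D(K, 0x9) = 0xB; 0xB ⊕ 0x6 = 0xD.
P5: D(K, 0xA) = 0x4; 0x4 ⊕ 0x9 = 0xD.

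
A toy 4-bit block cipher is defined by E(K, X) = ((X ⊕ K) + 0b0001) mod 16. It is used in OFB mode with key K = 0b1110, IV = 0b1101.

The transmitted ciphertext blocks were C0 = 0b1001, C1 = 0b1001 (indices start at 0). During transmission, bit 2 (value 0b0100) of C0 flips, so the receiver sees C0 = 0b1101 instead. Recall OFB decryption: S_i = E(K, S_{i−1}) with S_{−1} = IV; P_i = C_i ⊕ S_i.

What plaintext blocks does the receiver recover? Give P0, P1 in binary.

P0 = 0b1001, P1 = 0b0010

Only C0 changed, to 0b1101. In OFB, a change in C_i flips the same bit in P_i only; the keystream is unaffected. Decrypting the received ciphertext:
P0: S = E(K, 0b1101) = 0b0100; 0b1101 ⊕ 0b0100 = 0b1001.
P1: S = E(K, 0b0100) = 0b1011; 0b1001 ⊕ 0b1011 = 0b0010.
Blocks that differ from the original plaintext: P0.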